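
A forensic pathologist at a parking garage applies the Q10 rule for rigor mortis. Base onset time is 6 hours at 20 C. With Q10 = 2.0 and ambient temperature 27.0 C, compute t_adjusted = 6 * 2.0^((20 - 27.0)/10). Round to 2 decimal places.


Rigor mortis time adjustment:
Exponent = (T_ref - T_actual) / 10 = (20 - 27.0) / 10 = -0.7
Q10 factor = 2.0^-0.7 = 0.61557
t_adjusted = 6 * 0.61557 = 3.69 hours

3.69


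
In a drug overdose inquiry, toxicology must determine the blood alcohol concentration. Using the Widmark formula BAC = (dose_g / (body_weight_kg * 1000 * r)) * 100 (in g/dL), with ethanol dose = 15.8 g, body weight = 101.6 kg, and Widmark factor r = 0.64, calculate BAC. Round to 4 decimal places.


Applying the Widmark formula:
BAC = (dose_g / (body_wt * 1000 * r)) * 100
Denominator = 101.6 * 1000 * 0.64 = 65024
BAC = (15.8 / 65024) * 100
BAC = 0.0243 g/dL

0.0243


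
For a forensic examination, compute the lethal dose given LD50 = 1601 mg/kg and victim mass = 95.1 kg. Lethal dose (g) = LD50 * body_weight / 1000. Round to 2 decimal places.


Lethal dose calculation:
Lethal dose = LD50 * body_weight / 1000
= 1601 * 95.1 / 1000
= 152255.1 / 1000
= 152.26 g

152.26


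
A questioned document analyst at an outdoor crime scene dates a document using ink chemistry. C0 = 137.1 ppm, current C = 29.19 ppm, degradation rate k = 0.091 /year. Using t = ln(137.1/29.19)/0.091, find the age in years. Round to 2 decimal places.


Document age estimation:
C0/C = 137.1 / 29.19 = 4.696814
ln(C0/C) = 1.546884
t = 1.546884 / 0.091 = 17.00 years

17.00


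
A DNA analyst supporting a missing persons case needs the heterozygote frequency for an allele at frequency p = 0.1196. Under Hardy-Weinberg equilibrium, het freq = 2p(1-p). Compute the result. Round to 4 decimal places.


Hardy-Weinberg heterozygote frequency:
q = 1 - p = 1 - 0.1196 = 0.8804
2pq = 2 * 0.1196 * 0.8804 = 0.2106

0.2106


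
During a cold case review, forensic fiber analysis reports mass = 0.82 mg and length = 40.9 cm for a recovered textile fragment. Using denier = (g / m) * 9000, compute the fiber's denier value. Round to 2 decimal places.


Denier calculation:
Mass in grams = 0.82 mg / 1000 = 0.00082 g
Length in meters = 40.9 cm / 100 = 0.409 m
Linear density = mass / length = 0.00082 / 0.409 = 0.00200489 g/m
Denier = (g/m) * 9000 = 0.00200489 * 9000 = 18.04

18.04


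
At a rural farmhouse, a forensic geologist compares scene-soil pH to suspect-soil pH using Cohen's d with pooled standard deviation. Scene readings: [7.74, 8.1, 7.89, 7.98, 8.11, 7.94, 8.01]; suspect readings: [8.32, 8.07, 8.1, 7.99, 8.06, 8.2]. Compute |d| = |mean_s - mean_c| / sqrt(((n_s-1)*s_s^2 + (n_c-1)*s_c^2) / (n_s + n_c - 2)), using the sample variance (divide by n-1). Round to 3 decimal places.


Pooled-variance Cohen's d for soil pH comparison:
Scene mean = 55.77 / 7 = 7.967143
Suspect mean = 48.74 / 6 = 8.123333
Scene sample variance s_s^2 = 0.01639
Suspect sample variance s_c^2 = 0.013947
Pooled variance = ((n_s-1)*s_s^2 + (n_c-1)*s_c^2) / (n_s + n_c - 2) = 0.01528
Pooled SD = sqrt(0.01528) = 0.123612
Mean difference = -0.15619
|d| = |-0.15619| / 0.123612 = 1.264

1.264


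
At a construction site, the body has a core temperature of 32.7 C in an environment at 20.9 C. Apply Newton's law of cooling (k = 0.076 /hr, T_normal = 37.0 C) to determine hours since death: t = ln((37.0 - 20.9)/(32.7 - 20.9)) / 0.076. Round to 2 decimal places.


Using Newton's law of cooling:
t = ln((T_normal - T_ambient) / (T_body - T_ambient)) / k
T_normal - T_ambient = 16.1
T_body - T_ambient = 11.8
Ratio = 1.364407
ln(ratio) = 0.31072
t = 0.31072 / 0.076 = 4.09 hours

4.09


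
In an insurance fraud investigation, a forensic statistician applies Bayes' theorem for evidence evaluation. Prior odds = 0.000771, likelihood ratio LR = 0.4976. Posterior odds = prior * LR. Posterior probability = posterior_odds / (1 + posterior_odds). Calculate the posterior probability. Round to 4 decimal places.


Bayesian evidence evaluation:
Posterior odds = prior_odds * LR = 0.000771 * 0.4976 = 0.0003836496
Posterior probability = posterior_odds / (1 + posterior_odds)
= 0.0003836496 / (1 + 0.0003836496)
= 0.0003836496 / 1.0003836496
= 0.0004

0.0004


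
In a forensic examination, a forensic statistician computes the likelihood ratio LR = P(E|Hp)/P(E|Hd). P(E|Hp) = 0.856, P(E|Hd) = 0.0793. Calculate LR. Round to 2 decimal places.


Likelihood ratio calculation:
LR = P(E|Hp) / P(E|Hd)
LR = 0.856 / 0.0793
LR = 10.79

10.79


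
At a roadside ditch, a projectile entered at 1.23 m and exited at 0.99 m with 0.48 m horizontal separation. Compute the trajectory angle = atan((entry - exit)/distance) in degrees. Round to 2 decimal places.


Bullet trajectory angle:
Height difference = 1.23 - 0.99 = 0.24 m
angle = atan(0.24 / 0.48)
angle = atan(0.5)
angle = 26.57 degrees

26.57


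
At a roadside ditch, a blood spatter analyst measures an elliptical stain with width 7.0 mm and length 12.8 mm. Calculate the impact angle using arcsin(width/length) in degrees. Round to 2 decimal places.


Blood spatter impact angle calculation:
width / length = 7.0 / 12.8 = 0.546875
angle = arcsin(0.546875)
angle = 33.15 degrees

33.15


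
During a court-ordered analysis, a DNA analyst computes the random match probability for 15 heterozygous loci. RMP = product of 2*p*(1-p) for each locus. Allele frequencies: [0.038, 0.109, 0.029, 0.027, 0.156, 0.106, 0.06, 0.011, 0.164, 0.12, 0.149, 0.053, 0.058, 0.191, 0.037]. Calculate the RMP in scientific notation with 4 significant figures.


Computing RMP for 15 loci:
Locus 1: 2 * 0.038 * 0.962 = 0.073112
Locus 2: 2 * 0.109 * 0.891 = 0.194238
Locus 3: 2 * 0.029 * 0.971 = 0.056318
Locus 4: 2 * 0.027 * 0.973 = 0.052542
Locus 5: 2 * 0.156 * 0.844 = 0.263328
Locus 6: 2 * 0.106 * 0.894 = 0.189528
Locus 7: 2 * 0.06 * 0.94 = 0.1128
Locus 8: 2 * 0.011 * 0.989 = 0.021758
Locus 9: 2 * 0.164 * 0.836 = 0.274208
Locus 10: 2 * 0.12 * 0.88 = 0.2112
Locus 11: 2 * 0.149 * 0.851 = 0.253598
Locus 12: 2 * 0.053 * 0.947 = 0.100382
Locus 13: 2 * 0.058 * 0.942 = 0.109272
Locus 14: 2 * 0.191 * 0.809 = 0.309038
Locus 15: 2 * 0.037 * 0.963 = 0.071262
RMP = 1.826e-14

1.826e-14


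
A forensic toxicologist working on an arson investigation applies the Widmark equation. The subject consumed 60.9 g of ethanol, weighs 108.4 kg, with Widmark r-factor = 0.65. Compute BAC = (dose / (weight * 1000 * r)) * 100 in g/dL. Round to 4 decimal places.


Applying the Widmark formula:
BAC = (dose_g / (body_wt * 1000 * r)) * 100
Denominator = 108.4 * 1000 * 0.65 = 70460
BAC = (60.9 / 70460) * 100
BAC = 0.0864 g/dL

0.0864


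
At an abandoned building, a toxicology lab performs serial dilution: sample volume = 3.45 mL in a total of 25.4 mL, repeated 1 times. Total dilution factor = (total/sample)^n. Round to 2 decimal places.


Dilution factor calculation:
Single dilution = V_total / V_sample = 25.4 / 3.45 ≈ 7.362319
Number of dilutions = 1
Total DF = (25.4 / 3.45)^1 (full precision, rounded at the end) = 7.36

7.36


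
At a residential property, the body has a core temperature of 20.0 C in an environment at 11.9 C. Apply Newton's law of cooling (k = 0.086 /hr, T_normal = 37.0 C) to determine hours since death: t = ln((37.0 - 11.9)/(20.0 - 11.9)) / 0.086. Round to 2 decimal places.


Using Newton's law of cooling:
t = ln((T_normal - T_ambient) / (T_body - T_ambient)) / k
T_normal - T_ambient = 25.1
T_body - T_ambient = 8.1
Ratio = 3.098765
ln(ratio) = 1.131004
t = 1.131004 / 0.086 = 13.15 hours

13.15


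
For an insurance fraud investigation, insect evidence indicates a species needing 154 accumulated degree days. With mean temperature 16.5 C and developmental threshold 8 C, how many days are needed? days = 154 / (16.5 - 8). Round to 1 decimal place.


Insect development time:
Effective temperature = avg_temp - T_base = 16.5 - 8 = 8.5 C
Days = ADD / effective_temp = 154 / 8.5 = 18.1 days

18.1


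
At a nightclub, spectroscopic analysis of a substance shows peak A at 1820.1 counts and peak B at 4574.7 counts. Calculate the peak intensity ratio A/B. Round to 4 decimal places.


Spectral peak ratio:
Peak A = 1820.1 counts
Peak B = 4574.7 counts
Ratio = 1820.1 / 4574.7 = 0.3979

0.3979


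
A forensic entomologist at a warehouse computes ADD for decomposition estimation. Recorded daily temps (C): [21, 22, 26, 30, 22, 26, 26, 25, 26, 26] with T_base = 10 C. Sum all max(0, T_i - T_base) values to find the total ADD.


Computing ADD day by day:
Day 1: max(0, 21 - 10) = 11
Day 2: max(0, 22 - 10) = 12
Day 3: max(0, 26 - 10) = 16
Day 4: max(0, 30 - 10) = 20
Day 5: max(0, 22 - 10) = 12
Day 6: max(0, 26 - 10) = 16
Day 7: max(0, 26 - 10) = 16
Day 8: max(0, 25 - 10) = 15
Day 9: max(0, 26 - 10) = 16
Day 10: max(0, 26 - 10) = 16
Total ADD = 150

150


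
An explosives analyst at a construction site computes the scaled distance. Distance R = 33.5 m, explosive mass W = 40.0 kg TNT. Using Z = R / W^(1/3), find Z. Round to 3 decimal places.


Scaled distance calculation:
W^(1/3) = 40.0^(1/3) = 3.419952
Z = R / W^(1/3) = 33.5 / 3.419952
Z = 9.795 m/kg^(1/3)

9.795


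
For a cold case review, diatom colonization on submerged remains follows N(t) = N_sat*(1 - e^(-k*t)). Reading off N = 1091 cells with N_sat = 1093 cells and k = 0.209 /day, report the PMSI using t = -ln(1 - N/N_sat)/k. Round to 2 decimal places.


PMSI from diatom colonization curve:
N / N_sat = 1091 / 1093 = 0.99817
1 - N/N_sat = 0.00183
ln(1 - N/N_sat) = -6.303439
t = -ln(1 - N/N_sat) / k = -(-6.303439) / 0.209 = 30.16 days

30.16


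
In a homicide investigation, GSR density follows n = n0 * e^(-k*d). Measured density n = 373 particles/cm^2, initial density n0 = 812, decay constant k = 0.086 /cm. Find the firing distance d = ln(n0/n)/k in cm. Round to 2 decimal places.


GSR distance calculation:
n0/n = 812 / 373 = 2.176944
ln(n0/n) = 0.777922
d = 0.777922 / 0.086 = 9.05 cm

9.05


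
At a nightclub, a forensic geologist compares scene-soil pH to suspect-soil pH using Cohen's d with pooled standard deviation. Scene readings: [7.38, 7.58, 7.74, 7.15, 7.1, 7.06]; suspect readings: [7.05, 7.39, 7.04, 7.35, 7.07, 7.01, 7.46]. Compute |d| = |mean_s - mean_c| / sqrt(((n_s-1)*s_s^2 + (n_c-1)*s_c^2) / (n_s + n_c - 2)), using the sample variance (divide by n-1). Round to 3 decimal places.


Pooled-variance Cohen's d for soil pH comparison:
Scene mean = 44.01 / 6 = 7.335
Suspect mean = 50.37 / 7 = 7.195714
Scene sample variance s_s^2 = 0.07823
Suspect sample variance s_c^2 = 0.037862
Pooled variance = ((n_s-1)*s_s^2 + (n_c-1)*s_c^2) / (n_s + n_c - 2) = 0.056211
Pooled SD = sqrt(0.056211) = 0.237089
Mean difference = 0.139286
|d| = |0.139286| / 0.237089 = 0.587

0.587


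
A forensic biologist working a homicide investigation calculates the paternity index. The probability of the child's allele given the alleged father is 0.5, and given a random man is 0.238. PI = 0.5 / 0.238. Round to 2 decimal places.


Paternity Index calculation:
PI = P(allele|father) / P(allele|random)
PI = 0.5 / 0.238
PI = 2.10

2.10


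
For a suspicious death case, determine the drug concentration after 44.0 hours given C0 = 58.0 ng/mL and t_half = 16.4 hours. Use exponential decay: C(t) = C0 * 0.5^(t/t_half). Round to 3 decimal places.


Drug concentration decay:
Number of half-lives = t / t_half = 44.0 / 16.4 = 2.682927
Decay factor = 0.5^2.682927 = 0.15572506
C(t) = 58.0 * 0.15572506 = 9.032 ng/mL

9.032


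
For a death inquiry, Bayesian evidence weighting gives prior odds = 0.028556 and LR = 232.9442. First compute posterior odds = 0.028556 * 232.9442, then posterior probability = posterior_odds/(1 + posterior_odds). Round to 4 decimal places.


Bayesian evidence evaluation:
Posterior odds = prior_odds * LR = 0.028556 * 232.9442 = 6.651955
Posterior probability = posterior_odds / (1 + posterior_odds)
= 6.651955 / (1 + 6.651955)
= 6.651955 / 7.651955
= 0.8693

0.8693


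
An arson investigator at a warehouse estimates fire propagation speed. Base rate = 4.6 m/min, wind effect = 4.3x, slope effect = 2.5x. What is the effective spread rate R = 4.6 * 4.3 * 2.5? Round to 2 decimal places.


Fire spread rate calculation:
R = R0 * wind_factor * slope_factor
= 4.6 * 4.3 * 2.5
= 19.78 * 2.5
= 49.45 m/min

49.45


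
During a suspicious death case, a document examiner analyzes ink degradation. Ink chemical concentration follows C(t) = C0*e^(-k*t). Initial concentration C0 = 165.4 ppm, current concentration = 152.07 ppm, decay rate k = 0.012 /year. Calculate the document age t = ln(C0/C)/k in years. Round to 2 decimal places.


Document age estimation:
C0/C = 165.4 / 152.07 = 1.087657
ln(C0/C) = 0.084026
t = 0.084026 / 0.012 = 7.00 years

7.00


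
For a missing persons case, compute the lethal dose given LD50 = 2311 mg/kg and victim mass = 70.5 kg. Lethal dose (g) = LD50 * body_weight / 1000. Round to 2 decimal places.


Lethal dose calculation:
Lethal dose = LD50 * body_weight / 1000
= 2311 * 70.5 / 1000
= 162925.5 / 1000
= 162.93 g

162.93


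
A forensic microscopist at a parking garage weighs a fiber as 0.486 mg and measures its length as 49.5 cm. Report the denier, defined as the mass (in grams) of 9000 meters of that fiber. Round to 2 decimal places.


Denier calculation:
Mass in grams = 0.486 mg / 1000 = 0.000486 g
Length in meters = 49.5 cm / 100 = 0.495 m
Linear density = mass / length = 0.000486 / 0.495 = 0.00098182 g/m
Denier = (g/m) * 9000 = 0.00098182 * 9000 = 8.84

8.84


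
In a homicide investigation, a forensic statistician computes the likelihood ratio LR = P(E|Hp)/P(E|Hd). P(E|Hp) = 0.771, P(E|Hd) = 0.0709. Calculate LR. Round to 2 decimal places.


Likelihood ratio calculation:
LR = P(E|Hp) / P(E|Hd)
LR = 0.771 / 0.0709
LR = 10.87

10.87


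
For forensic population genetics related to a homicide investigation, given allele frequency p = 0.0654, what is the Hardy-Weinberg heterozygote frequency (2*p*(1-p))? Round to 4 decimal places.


Hardy-Weinberg heterozygote frequency:
q = 1 - p = 1 - 0.0654 = 0.9346
2pq = 2 * 0.0654 * 0.9346 = 0.1222

0.1222


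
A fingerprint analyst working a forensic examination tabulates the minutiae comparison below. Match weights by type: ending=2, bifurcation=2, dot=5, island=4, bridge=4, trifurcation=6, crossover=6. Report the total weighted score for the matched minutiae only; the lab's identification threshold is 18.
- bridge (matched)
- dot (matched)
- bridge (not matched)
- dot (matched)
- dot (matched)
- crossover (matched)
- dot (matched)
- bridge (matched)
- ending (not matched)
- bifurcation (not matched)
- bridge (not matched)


Weighted minutiae match score:
  bridge: matched, +4 (running total 4)
  dot: matched, +5 (running total 9)
  bridge: not matched, +0
  dot: matched, +5 (running total 14)
  dot: matched, +5 (running total 19)
  crossover: matched, +6 (running total 25)
  dot: matched, +5 (running total 30)
  bridge: matched, +4 (running total 34)
  ending: not matched, +0
  bifurcation: not matched, +0
  bridge: not matched, +0
Total score = 34
Threshold = 18; verdict = identification

34


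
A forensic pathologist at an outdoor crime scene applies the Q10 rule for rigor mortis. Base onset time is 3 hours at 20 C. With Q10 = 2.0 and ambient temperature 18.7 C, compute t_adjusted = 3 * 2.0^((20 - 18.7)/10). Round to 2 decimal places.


Rigor mortis time adjustment:
Exponent = (T_ref - T_actual) / 10 = (20 - 18.7) / 10 = 0.13
Q10 factor = 2.0^0.13 = 1.09429
t_adjusted = 3 * 1.09429 = 3.28 hours

3.28


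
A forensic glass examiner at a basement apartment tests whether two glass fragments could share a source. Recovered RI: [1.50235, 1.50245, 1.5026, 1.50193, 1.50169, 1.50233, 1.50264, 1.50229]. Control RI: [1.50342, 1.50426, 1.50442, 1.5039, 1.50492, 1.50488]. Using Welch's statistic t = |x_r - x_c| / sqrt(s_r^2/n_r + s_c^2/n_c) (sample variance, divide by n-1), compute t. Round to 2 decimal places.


Welch's t-criterion for glass RI comparison:
Recovered mean = sum / n_r = 12.01828 / 8 = 1.502285
Control mean = sum / n_c = 9.0258 / 6 = 1.5043
Recovered sample variance s_r^2 = 1.05543e-07
Control sample variance s_c^2 = 3.3424e-07
Welch SE (unpooled) = sqrt(s_r^2/n_r + s_c^2/n_c) = sqrt(1.31929e-08 + 5.57067e-08) = sqrt(6.88996e-08) = 0.000262487
|mean_r - mean_c| = 0.002015
t = 0.002015 / 0.000262487 = 7.68

7.68


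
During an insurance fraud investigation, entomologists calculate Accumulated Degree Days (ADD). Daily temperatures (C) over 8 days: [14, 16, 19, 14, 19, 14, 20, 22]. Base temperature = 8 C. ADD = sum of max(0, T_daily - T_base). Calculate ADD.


Computing ADD day by day:
Day 1: max(0, 14 - 8) = 6
Day 2: max(0, 16 - 8) = 8
Day 3: max(0, 19 - 8) = 11
Day 4: max(0, 14 - 8) = 6
Day 5: max(0, 19 - 8) = 11
Day 6: max(0, 14 - 8) = 6
Day 7: max(0, 20 - 8) = 12
Day 8: max(0, 22 - 8) = 14
Total ADD = 74

74


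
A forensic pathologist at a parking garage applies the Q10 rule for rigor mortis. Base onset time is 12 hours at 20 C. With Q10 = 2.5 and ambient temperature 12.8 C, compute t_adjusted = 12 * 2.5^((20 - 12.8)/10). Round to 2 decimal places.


Rigor mortis time adjustment:
Exponent = (T_ref - T_actual) / 10 = (20 - 12.8) / 10 = 0.72
Q10 factor = 2.5^0.72 = 1.93427
t_adjusted = 12 * 1.93427 = 23.21 hours

23.21


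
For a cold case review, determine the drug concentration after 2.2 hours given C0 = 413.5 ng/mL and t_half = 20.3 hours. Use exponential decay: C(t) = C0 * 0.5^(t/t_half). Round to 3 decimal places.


Drug concentration decay:
Number of half-lives = t / t_half = 2.2 / 20.3 = 0.108374
Decay factor = 0.5^0.108374 = 0.92763297
C(t) = 413.5 * 0.92763297 = 383.576 ng/mL

383.576


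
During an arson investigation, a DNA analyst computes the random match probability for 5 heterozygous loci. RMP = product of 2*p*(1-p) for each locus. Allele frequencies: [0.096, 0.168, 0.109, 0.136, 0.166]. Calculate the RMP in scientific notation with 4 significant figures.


Computing RMP for 5 loci:
Locus 1: 2 * 0.096 * 0.904 = 0.173568
Locus 2: 2 * 0.168 * 0.832 = 0.279552
Locus 3: 2 * 0.109 * 0.891 = 0.194238
Locus 4: 2 * 0.136 * 0.864 = 0.235008
Locus 5: 2 * 0.166 * 0.834 = 0.276888
RMP = 6.133e-04

6.133e-04


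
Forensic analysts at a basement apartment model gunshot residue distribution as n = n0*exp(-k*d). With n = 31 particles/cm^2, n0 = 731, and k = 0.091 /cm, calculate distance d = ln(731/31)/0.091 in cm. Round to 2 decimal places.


GSR distance calculation:
n0/n = 731 / 31 = 23.580645
ln(n0/n) = 3.160426
d = 3.160426 / 0.091 = 34.73 cm

34.73


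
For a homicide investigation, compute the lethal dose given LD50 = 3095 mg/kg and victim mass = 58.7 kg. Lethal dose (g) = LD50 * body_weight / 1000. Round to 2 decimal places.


Lethal dose calculation:
Lethal dose = LD50 * body_weight / 1000
= 3095 * 58.7 / 1000
= 181676.5 / 1000
= 181.68 g

181.68


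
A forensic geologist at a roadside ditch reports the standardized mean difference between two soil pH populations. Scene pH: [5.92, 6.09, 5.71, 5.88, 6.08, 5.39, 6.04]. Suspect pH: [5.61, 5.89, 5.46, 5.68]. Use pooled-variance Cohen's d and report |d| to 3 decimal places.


Pooled-variance Cohen's d for soil pH comparison:
Scene mean = 41.11 / 7 = 5.872857
Suspect mean = 22.64 / 4 = 5.66
Scene sample variance s_s^2 = 0.063324
Suspect sample variance s_c^2 = 0.031933
Pooled variance = ((n_s-1)*s_s^2 + (n_c-1)*s_c^2) / (n_s + n_c - 2) = 0.05286
Pooled SD = sqrt(0.05286) = 0.229913
Mean difference = 0.212857
|d| = |0.212857| / 0.229913 = 0.926

0.926


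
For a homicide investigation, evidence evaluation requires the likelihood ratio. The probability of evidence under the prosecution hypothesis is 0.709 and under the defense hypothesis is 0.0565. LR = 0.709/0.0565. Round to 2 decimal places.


Likelihood ratio calculation:
LR = P(E|Hp) / P(E|Hd)
LR = 0.709 / 0.0565
LR = 12.55

12.55


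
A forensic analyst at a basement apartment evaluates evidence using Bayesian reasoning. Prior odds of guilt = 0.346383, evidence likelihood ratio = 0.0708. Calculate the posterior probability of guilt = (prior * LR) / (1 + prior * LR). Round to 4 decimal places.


Bayesian evidence evaluation:
Posterior odds = prior_odds * LR = 0.346383 * 0.0708 = 0.02452392
Posterior probability = posterior_odds / (1 + posterior_odds)
= 0.02452392 / (1 + 0.02452392)
= 0.02452392 / 1.02452392
= 0.0239

0.0239


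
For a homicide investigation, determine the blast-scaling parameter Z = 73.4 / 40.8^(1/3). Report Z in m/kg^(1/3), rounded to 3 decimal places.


Scaled distance calculation:
W^(1/3) = 40.8^(1/3) = 3.442601
Z = R / W^(1/3) = 73.4 / 3.442601
Z = 21.321 m/kg^(1/3)

21.321


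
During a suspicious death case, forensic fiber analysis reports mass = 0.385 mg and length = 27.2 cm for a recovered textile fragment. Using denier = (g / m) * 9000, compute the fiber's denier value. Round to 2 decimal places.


Denier calculation:
Mass in grams = 0.385 mg / 1000 = 0.000385 g
Length in meters = 27.2 cm / 100 = 0.272 m
Linear density = mass / length = 0.000385 / 0.272 = 0.00141544 g/m
Denier = (g/m) * 9000 = 0.00141544 * 9000 = 12.74

12.74


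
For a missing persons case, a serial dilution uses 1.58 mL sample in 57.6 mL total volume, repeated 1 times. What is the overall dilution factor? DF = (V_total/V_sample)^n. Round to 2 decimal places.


Dilution factor calculation:
Single dilution = V_total / V_sample = 57.6 / 1.58 ≈ 36.455696
Number of dilutions = 1
Total DF = (57.6 / 1.58)^1 (full precision, rounded at the end) = 36.46

36.46


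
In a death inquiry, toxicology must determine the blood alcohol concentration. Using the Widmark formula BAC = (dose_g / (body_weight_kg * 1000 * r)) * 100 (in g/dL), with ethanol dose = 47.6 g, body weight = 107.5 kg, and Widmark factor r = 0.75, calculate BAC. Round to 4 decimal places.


Applying the Widmark formula:
BAC = (dose_g / (body_wt * 1000 * r)) * 100
Denominator = 107.5 * 1000 * 0.75 = 80625
BAC = (47.6 / 80625) * 100
BAC = 0.0590 g/dL

0.0590


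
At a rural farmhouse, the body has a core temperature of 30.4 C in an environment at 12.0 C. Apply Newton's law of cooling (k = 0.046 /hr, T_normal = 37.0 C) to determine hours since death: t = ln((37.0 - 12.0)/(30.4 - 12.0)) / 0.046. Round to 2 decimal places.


Using Newton's law of cooling:
t = ln((T_normal - T_ambient) / (T_body - T_ambient)) / k
T_normal - T_ambient = 25.0
T_body - T_ambient = 18.4
Ratio = 1.358696
ln(ratio) = 0.306525
t = 0.306525 / 0.046 = 6.66 hours

6.66


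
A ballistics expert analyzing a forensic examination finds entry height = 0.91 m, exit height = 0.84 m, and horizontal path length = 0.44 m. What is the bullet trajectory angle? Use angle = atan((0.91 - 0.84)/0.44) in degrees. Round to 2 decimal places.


Bullet trajectory angle:
Height difference = 0.91 - 0.84 = 0.07 m
angle = atan(0.07 / 0.44)
angle = atan(0.159091)
angle = 9.04 degrees

9.04


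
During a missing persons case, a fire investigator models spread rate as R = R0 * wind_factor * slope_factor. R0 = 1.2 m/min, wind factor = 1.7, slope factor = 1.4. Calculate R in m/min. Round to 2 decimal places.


Fire spread rate calculation:
R = R0 * wind_factor * slope_factor
= 1.2 * 1.7 * 1.4
= 2.04 * 1.4
= 2.86 m/min

2.86


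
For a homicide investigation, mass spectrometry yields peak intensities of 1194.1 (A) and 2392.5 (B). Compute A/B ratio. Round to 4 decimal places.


Spectral peak ratio:
Peak A = 1194.1 counts
Peak B = 2392.5 counts
Ratio = 1194.1 / 2392.5 = 0.4991

0.4991


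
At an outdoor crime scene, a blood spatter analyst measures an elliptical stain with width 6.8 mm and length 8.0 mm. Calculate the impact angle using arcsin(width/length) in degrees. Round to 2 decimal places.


Blood spatter impact angle calculation:
width / length = 6.8 / 8.0 = 0.85
angle = arcsin(0.85)
angle = 58.21 degrees

58.21


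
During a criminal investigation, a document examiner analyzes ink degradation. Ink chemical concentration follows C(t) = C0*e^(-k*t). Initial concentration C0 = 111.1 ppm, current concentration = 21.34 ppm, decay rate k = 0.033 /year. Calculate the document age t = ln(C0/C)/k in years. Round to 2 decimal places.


Document age estimation:
C0/C = 111.1 / 21.34 = 5.206186
ln(C0/C) = 1.649848
t = 1.649848 / 0.033 = 50.00 years

50.00


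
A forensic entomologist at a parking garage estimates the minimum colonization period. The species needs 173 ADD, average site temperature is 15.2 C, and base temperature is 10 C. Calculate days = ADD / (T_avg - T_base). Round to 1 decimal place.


Insect development time:
Effective temperature = avg_temp - T_base = 15.2 - 10 = 5.2 C
Days = ADD / effective_temp = 173 / 5.2 = 33.3 days

33.3


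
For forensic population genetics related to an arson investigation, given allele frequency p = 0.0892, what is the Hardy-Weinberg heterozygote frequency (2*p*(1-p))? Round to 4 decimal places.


Hardy-Weinberg heterozygote frequency:
q = 1 - p = 1 - 0.0892 = 0.9108
2pq = 2 * 0.0892 * 0.9108 = 0.1625

0.1625


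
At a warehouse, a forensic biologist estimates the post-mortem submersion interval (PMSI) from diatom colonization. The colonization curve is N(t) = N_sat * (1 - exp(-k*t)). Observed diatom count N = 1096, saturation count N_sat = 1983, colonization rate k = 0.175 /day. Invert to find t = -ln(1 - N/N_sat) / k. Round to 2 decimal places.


PMSI from diatom colonization curve:
N / N_sat = 1096 / 1983 = 0.552698
1 - N/N_sat = 0.447302
ln(1 - N/N_sat) = -0.804521
t = -ln(1 - N/N_sat) / k = -(-0.804521) / 0.175 = 4.60 days

4.60


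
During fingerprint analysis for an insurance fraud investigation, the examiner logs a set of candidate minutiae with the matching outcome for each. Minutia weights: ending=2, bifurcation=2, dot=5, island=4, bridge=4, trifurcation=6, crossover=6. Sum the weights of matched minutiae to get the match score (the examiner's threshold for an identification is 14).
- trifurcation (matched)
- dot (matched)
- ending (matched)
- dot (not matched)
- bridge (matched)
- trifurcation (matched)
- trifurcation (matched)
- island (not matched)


Weighted minutiae match score:
  trifurcation: matched, +6 (running total 6)
  dot: matched, +5 (running total 11)
  ending: matched, +2 (running total 13)
  dot: not matched, +0
  bridge: matched, +4 (running total 17)
  trifurcation: matched, +6 (running total 23)
  trifurcation: matched, +6 (running total 29)
  island: not matched, +0
Total score = 29
Threshold = 14; verdict = identification

29


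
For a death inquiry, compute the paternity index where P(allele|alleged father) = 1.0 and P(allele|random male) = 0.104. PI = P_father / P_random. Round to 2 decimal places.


Paternity Index calculation:
PI = P(allele|father) / P(allele|random)
PI = 1.0 / 0.104
PI = 9.62

9.62


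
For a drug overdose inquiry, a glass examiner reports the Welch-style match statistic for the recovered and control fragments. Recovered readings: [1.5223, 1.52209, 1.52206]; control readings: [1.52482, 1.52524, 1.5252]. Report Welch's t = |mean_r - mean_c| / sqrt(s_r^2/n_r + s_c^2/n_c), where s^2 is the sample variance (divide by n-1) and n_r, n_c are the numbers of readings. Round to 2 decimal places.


Welch's t-criterion for glass RI comparison:
Recovered mean = sum / n_r = 4.56645 / 3 = 1.52215
Control mean = sum / n_c = 4.57526 / 3 = 1.5250867
Recovered sample variance s_r^2 = 1.71e-08
Control sample variance s_c^2 = 5.37333e-08
Welch SE (unpooled) = sqrt(s_r^2/n_r + s_c^2/n_c) = sqrt(5.7e-09 + 1.79111e-08) = sqrt(2.36111e-08) = 0.000153659
|mean_r - mean_c| = 0.00293667
t = 0.00293667 / 0.000153659 = 19.11

19.11


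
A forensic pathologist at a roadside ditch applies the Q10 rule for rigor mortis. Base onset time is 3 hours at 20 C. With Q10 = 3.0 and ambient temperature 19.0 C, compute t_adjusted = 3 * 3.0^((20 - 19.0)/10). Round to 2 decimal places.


Rigor mortis time adjustment:
Exponent = (T_ref - T_actual) / 10 = (20 - 19.0) / 10 = 0.1
Q10 factor = 3.0^0.1 = 1.11612
t_adjusted = 3 * 1.11612 = 3.35 hours

3.35


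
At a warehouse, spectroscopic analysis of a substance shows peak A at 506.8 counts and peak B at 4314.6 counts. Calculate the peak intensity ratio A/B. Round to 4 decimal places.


Spectral peak ratio:
Peak A = 506.8 counts
Peak B = 4314.6 counts
Ratio = 506.8 / 4314.6 = 0.1175

0.1175


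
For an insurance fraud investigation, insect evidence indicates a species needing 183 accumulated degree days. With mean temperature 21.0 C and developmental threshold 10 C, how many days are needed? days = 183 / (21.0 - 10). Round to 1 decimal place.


Insect development time:
Effective temperature = avg_temp - T_base = 21.0 - 10 = 11.0 C
Days = ADD / effective_temp = 183 / 11.0 = 16.6 days

16.6


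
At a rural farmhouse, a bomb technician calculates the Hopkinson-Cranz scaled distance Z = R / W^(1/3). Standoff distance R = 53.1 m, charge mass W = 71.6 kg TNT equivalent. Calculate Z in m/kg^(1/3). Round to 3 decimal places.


Scaled distance calculation:
W^(1/3) = 71.6^(1/3) = 4.152449
Z = R / W^(1/3) = 53.1 / 4.152449
Z = 12.788 m/kg^(1/3)

12.788


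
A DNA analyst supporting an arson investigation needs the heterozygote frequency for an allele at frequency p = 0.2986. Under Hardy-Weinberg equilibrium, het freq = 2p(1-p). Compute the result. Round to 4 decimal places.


Hardy-Weinberg heterozygote frequency:
q = 1 - p = 1 - 0.2986 = 0.7014
2pq = 2 * 0.2986 * 0.7014 = 0.4189

0.4189


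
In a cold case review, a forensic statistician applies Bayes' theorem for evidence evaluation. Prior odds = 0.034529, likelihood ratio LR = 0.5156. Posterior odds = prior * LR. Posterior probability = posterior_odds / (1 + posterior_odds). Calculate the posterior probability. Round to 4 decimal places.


Bayesian evidence evaluation:
Posterior odds = prior_odds * LR = 0.034529 * 0.5156 = 0.01780315
Posterior probability = posterior_odds / (1 + posterior_odds)
= 0.01780315 / (1 + 0.01780315)
= 0.01780315 / 1.01780315
= 0.0175

0.0175


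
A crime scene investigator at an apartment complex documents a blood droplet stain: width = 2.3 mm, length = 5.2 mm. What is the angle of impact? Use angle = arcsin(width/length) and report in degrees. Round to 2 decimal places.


Blood spatter impact angle calculation:
width / length = 2.3 / 5.2 = 0.442308
angle = arcsin(0.442308)
angle = 26.25 degrees

26.25


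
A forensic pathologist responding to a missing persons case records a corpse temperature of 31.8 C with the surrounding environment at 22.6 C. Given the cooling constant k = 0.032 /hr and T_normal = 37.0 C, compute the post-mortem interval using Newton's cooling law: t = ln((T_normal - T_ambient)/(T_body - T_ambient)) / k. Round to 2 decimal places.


Using Newton's law of cooling:
t = ln((T_normal - T_ambient) / (T_body - T_ambient)) / k
T_normal - T_ambient = 14.4
T_body - T_ambient = 9.2
Ratio = 1.565217
ln(ratio) = 0.448024
t = 0.448024 / 0.032 = 14.00 hours

14.00


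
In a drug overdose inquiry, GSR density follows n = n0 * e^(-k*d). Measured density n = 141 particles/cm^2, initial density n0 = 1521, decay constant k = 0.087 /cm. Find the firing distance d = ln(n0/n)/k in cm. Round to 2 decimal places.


GSR distance calculation:
n0/n = 1521 / 141 = 10.787234
ln(n0/n) = 2.378363
d = 2.378363 / 0.087 = 27.34 cm

27.34


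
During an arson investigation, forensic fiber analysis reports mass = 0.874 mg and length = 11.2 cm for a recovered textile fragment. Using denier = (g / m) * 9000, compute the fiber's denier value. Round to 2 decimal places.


Denier calculation:
Mass in grams = 0.874 mg / 1000 = 0.000874 g
Length in meters = 11.2 cm / 100 = 0.112 m
Linear density = mass / length = 0.000874 / 0.112 = 0.00780357 g/m
Denier = (g/m) * 9000 = 0.00780357 * 9000 = 70.23

70.23


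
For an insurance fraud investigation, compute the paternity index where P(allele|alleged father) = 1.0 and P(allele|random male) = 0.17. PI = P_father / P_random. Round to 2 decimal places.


Paternity Index calculation:
PI = P(allele|father) / P(allele|random)
PI = 1.0 / 0.17
PI = 5.88

5.88


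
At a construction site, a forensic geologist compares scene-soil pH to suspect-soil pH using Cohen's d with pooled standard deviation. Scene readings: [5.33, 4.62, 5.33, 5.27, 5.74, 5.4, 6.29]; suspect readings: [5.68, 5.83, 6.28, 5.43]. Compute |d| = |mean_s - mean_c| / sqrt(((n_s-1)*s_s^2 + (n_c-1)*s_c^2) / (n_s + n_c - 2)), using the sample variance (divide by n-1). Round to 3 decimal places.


Pooled-variance Cohen's d for soil pH comparison:
Scene mean = 37.98 / 7 = 5.425714
Suspect mean = 23.22 / 4 = 5.805
Scene sample variance s_s^2 = 0.256362
Suspect sample variance s_c^2 = 0.1275
Pooled variance = ((n_s-1)*s_s^2 + (n_c-1)*s_c^2) / (n_s + n_c - 2) = 0.213408
Pooled SD = sqrt(0.213408) = 0.461961
Mean difference = -0.379286
|d| = |-0.379286| / 0.461961 = 0.821

0.821


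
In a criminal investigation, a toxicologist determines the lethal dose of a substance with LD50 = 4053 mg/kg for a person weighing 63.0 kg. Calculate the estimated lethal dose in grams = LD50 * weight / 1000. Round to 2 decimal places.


Lethal dose calculation:
Lethal dose = LD50 * body_weight / 1000
= 4053 * 63.0 / 1000
= 255339 / 1000
= 255.34 g

255.34


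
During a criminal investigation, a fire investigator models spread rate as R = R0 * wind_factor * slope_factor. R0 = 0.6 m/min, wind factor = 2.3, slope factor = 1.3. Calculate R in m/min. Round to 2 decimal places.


Fire spread rate calculation:
R = R0 * wind_factor * slope_factor
= 0.6 * 2.3 * 1.3
= 1.38 * 1.3
= 1.79 m/min

1.79


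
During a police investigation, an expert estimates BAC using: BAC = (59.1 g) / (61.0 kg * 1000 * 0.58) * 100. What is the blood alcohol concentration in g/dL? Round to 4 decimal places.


Applying the Widmark formula:
BAC = (dose_g / (body_wt * 1000 * r)) * 100
Denominator = 61.0 * 1000 * 0.58 = 35380
BAC = (59.1 / 35380) * 100
BAC = 0.1670 g/dL

0.1670


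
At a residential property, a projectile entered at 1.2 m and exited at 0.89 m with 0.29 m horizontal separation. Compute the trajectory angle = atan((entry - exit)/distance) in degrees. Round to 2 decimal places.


Bullet trajectory angle:
Height difference = 1.2 - 0.89 = 0.31 m
angle = atan(0.31 / 0.29)
angle = atan(1.068966)
angle = 46.91 degrees

46.91


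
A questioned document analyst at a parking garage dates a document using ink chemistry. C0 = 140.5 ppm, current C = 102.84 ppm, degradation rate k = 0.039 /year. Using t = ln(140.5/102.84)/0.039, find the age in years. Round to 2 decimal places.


Document age estimation:
C0/C = 140.5 / 102.84 = 1.3662
ln(C0/C) = 0.312033
t = 0.312033 / 0.039 = 8.00 years

8.00


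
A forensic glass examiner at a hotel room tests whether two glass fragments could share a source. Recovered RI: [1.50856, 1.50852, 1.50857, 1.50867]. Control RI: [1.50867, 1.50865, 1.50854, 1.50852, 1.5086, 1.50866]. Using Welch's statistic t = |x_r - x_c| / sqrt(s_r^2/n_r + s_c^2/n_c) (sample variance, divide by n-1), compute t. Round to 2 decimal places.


Welch's t-criterion for glass RI comparison:
Recovered mean = sum / n_r = 6.03432 / 4 = 1.50858
Control mean = sum / n_c = 9.05164 / 6 = 1.5086067
Recovered sample variance s_r^2 = 4.06667e-09
Control sample variance s_c^2 = 4.14667e-09
Welch SE (unpooled) = sqrt(s_r^2/n_r + s_c^2/n_c) = sqrt(1.01667e-09 + 6.91111e-10) = sqrt(1.70778e-09) = 4.13253e-05
|mean_r - mean_c| = 2.66667e-05
t = 2.66667e-05 / 4.13253e-05 = 0.65

0.65


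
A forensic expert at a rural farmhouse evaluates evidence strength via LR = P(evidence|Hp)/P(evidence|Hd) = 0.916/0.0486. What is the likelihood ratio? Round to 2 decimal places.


Likelihood ratio calculation:
LR = P(E|Hp) / P(E|Hd)
LR = 0.916 / 0.0486
LR = 18.85

18.85


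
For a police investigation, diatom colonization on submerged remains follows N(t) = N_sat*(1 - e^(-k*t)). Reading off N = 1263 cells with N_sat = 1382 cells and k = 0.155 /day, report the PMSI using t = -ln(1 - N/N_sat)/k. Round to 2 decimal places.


PMSI from diatom colonization curve:
N / N_sat = 1263 / 1382 = 0.913893
1 - N/N_sat = 0.086107
ln(1 - N/N_sat) = -2.452165
t = -ln(1 - N/N_sat) / k = -(-2.452165) / 0.155 = 15.82 days

15.82


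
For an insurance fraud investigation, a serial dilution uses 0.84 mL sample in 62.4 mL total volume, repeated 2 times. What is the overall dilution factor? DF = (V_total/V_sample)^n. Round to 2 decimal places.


Dilution factor calculation:
Single dilution = V_total / V_sample = 62.4 / 0.84 ≈ 74.285714
Number of dilutions = 2
Total DF = (62.4 / 0.84)^2 (full precision, rounded at the end) = 5518.37

5518.37


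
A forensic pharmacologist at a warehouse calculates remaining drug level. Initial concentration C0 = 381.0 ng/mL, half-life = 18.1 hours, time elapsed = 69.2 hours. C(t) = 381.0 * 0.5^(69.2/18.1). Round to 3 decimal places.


Drug concentration decay:
Number of half-lives = t / t_half = 69.2 / 18.1 = 3.823204
Decay factor = 0.5^3.823204 = 0.07064817
C(t) = 381.0 * 0.07064817 = 26.917 ng/mL

26.917


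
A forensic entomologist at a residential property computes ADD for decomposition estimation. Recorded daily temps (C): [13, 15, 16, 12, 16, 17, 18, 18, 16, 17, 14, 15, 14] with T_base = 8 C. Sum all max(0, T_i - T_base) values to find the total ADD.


Computing ADD day by day:
Day 1: max(0, 13 - 8) = 5
Day 2: max(0, 15 - 8) = 7
Day 3: max(0, 16 - 8) = 8
Day 4: max(0, 12 - 8) = 4
Day 5: max(0, 16 - 8) = 8
Day 6: max(0, 17 - 8) = 9
Day 7: max(0, 18 - 8) = 10
Day 8: max(0, 18 - 8) = 10
Day 9: max(0, 16 - 8) = 8
Day 10: max(0, 17 - 8) = 9
Day 11: max(0, 14 - 8) = 6
Day 12: max(0, 15 - 8) = 7
Day 13: max(0, 14 - 8) = 6
Total ADD = 97

97


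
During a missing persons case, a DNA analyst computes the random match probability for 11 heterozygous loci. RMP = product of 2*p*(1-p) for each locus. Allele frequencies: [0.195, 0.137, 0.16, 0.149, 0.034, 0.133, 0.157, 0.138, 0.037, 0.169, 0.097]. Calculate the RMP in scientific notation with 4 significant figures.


Computing RMP for 11 loci:
Locus 1: 2 * 0.195 * 0.805 = 0.31395
Locus 2: 2 * 0.137 * 0.863 = 0.236462
Locus 3: 2 * 0.16 * 0.84 = 0.2688
Locus 4: 2 * 0.149 * 0.851 = 0.253598
Locus 5: 2 * 0.034 * 0.966 = 0.065688
Locus 6: 2 * 0.133 * 0.867 = 0.230622
Locus 7: 2 * 0.157 * 0.843 = 0.264702
Locus 8: 2 * 0.138 * 0.862 = 0.237912
Locus 9: 2 * 0.037 * 0.963 = 0.071262
Locus 10: 2 * 0.169 * 0.831 = 0.280878
Locus 11: 2 * 0.097 * 0.903 = 0.175182
RMP = 1.693e-08

1.693e-08


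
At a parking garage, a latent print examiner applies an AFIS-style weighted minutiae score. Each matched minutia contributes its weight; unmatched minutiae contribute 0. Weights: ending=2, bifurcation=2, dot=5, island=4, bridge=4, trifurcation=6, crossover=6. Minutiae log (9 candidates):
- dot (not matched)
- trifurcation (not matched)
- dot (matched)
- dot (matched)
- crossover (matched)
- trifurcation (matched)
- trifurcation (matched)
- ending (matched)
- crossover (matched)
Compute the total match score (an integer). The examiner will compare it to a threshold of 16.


Weighted minutiae match score:
  dot: not matched, +0
  trifurcation: not matched, +0
  dot: matched, +5 (running total 5)
  dot: matched, +5 (running total 10)
  crossover: matched, +6 (running total 16)
  trifurcation: matched, +6 (running total 22)
  trifurcation: matched, +6 (running total 28)
  ending: matched, +2 (running total 30)
  crossover: matched, +6 (running total 36)
Total score = 36
Threshold = 16; verdict = identification

36


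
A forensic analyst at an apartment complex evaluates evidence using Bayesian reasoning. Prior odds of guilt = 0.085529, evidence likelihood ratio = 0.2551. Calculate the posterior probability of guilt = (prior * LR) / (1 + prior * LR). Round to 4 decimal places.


Bayesian evidence evaluation:
Posterior odds = prior_odds * LR = 0.085529 * 0.2551 = 0.02181845
Posterior probability = posterior_odds / (1 + posterior_odds)
= 0.02181845 / (1 + 0.02181845)
= 0.02181845 / 1.02181845
= 0.0214

0.0214


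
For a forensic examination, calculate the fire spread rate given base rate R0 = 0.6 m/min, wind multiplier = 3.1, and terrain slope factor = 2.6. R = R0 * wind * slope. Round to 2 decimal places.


Fire spread rate calculation:
R = R0 * wind_factor * slope_factor
= 0.6 * 3.1 * 2.6
= 1.86 * 2.6
= 4.84 m/min

4.84
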